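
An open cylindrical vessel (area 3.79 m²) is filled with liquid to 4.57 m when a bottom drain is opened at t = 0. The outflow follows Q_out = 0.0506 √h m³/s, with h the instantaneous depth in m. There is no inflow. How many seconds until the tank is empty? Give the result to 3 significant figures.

Mass balance (ρ constant): A dh/dt = −0.0506 √h.
This is separable: 2 d(√h)/dt = −0.0506/A, so √h = √h₀ − (0.0506/(2A)) t.
Set h = 0: 2√h₀ = (0.0506/A) t_empty ⇒ t_empty = 2A√h₀/0.0506.
t_empty = 2·3.79·√4.57/0.0506 = 7.5800·2.1378/0.0506 = 320.24 s.

320 s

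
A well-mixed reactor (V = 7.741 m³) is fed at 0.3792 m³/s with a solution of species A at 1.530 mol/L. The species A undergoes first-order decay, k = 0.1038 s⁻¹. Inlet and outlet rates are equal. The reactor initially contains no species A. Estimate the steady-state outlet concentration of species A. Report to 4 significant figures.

Species balance: V dC/dt = Q C_in − Q C − k V C.
Steady state (dC/dt = 0): C_ss = Q C_in/(Q + kV) = C_in/(1 + kV/Q).
C_ss = 0.3792·1.530/(0.3792 + 0.1038·7.741) = 0.580176/1.18272 = 0.490546 mol/L.

0.4905 mol/L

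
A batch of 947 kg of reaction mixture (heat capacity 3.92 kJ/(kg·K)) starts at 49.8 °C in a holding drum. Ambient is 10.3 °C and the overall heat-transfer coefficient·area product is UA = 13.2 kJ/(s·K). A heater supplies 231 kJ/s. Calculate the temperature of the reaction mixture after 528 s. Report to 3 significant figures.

31.2 °C

Lumped-capacitance energy balance: M c_p dT/dt = UA(T_amb − T) + Q̇.
dT/dt = (T_ss − T)/τ with T_ss = T_amb + Q̇/UA = 10.3 + 231/13.2 = 27.800 °C, τ = M c_p/UA = 947·3.92/13.2 = 281.23 s.
Integrating: T(t) = T_ss + (T₀ − T_ss) e^(−t/τ).
T(528) = 27.800 + (22.000)·0.15298 = 31.166 °C.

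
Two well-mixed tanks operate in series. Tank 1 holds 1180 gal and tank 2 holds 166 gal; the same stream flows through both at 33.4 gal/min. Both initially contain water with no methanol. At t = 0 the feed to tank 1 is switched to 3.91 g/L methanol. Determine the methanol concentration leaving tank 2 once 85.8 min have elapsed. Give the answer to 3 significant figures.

Time constants: τᵢ = Vᵢ/Q for each well-mixed tank.
τ₁ = 1180/33.4 = 35.329 min; τ₂ = 166/33.4 = 4.9701 min.
Solving the cascade with C₁(0)=C₂(0)=0 gives C₂(t) = C_in[1 − (τ₁ e^(−t/τ₁) − τ₂ e^(−t/τ₂))/(τ₁ − τ₂)].
At t = 85.8: e^(−t/τ₁) = 0.088162, e^(−t/τ₂) = 3.1814e-08.
C₂ = 3.91·[1 − (35.329·0.088162 − 4.9701·3.1814e-08)/(30.359)] = 3.91·0.89740 = 3.5089 g/L.

3.51 g/L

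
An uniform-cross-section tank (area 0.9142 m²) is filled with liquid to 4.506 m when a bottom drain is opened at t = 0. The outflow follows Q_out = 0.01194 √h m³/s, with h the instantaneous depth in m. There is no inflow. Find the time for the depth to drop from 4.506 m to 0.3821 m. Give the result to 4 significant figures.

230.4 s

With no inflow, A dh/dt = −0.01194 √h.
∫ h^(−1/2) dh = −(0.01194/A) ∫ dt, giving 2√h = 2√h₀ − (0.01194/A) t.
t = 2A(√h₀ − √h)/0.01194 = 2·0.9142·(√4.506 − √0.3821)/0.01194
  = 1.82840 × (2.12273 − 0.618142) / 0.01194 = 230.402 s.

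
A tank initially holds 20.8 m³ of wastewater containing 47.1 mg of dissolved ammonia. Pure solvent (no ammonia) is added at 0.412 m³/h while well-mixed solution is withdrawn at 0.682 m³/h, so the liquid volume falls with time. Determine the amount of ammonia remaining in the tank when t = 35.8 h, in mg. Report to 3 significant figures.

Total volume: dV/dt = Q_in − Q_out = -0.27000 m³/h, so V(t) = 20.8 − 0.27000 t and V(35.8) = 11.134 m³.
Species balance (pure solvent in): dm/dt = −Q_out · m/V(t).
dm/m = −Q_out dt/(V₀ − 0.27000 t); integrating gives ln(m/m₀) = −(Q_out/(Q_in−Q_out)) ln(V/V₀).
m = m₀ (V₀/V)^(Q_out/(Q_in−Q_out)) = 47.1 × (20.8/11.134)^(-2.5259) = 9.7153 mg.

9.72 mg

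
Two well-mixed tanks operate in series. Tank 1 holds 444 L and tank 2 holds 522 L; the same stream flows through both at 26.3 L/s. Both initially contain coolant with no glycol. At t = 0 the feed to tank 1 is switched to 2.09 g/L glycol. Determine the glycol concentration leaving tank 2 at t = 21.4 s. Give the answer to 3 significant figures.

0.681 g/L

Time constants: τᵢ = Vᵢ/Q for each well-mixed tank.
τ₁ = 444/26.3 = 16.882 s; τ₂ = 522/26.3 = 19.848 s.
Tank 1: C₁ = C_in(1 − e^(−t/τ₁)). Tank 2 (τ₁ ≠ τ₂): C₂ = C_in[1 − (τ₁ e^(−t/τ₁) − τ₂ e^(−t/τ₂))/(τ₁ − τ₂)].
At t = 21.4: e^(−t/τ₁) = 0.28150, e^(−t/τ₂) = 0.34021.
C₂ = 2.09·[1 − (16.882·0.28150 − 19.848·0.34021)/(-2.9658)] = 2.09·0.32563 = 0.68056 g/L.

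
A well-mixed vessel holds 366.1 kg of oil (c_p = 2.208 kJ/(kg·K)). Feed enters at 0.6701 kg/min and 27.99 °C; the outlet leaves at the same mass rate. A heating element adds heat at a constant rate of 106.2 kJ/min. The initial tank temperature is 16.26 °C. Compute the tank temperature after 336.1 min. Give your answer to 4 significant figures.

54.63 °C

M c_p dT/dt = ṁ c_p (T_in − T) + Q̇.
Rearrange: dT/dt = (T_ss − T)/τ with τ = M/ṁ = 546.336 min and T_ss = T_in + Q̇/(ṁ c_p) = 99.7671 °C.
T approaches T_ss exponentially: T(t) = T_ss + (T₀ − T_ss) e^(−t/τ).
T(336.1) = 99.7671 + (-83.5071)·e^(−336.1/546.336) = 99.7671 + (-83.5071)·0.540539 = 54.6283 °C.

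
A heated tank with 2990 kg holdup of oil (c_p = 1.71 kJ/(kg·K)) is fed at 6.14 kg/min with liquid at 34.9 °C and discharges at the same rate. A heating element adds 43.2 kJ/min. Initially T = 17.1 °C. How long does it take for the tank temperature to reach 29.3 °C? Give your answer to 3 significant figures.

Unsteady energy balance on the tank contents: M c_p dT/dt = ṁ c_p (T_in − T) + 43.2.
τ = M/ṁ = 486.97 min; T_ss = T_in + Q̇/(ṁ c_p) = 39.015 °C.
T(t) = T_ss + (T₀ − T_ss) e^(−t/τ). Set T = 29.3:
e^(−t/τ) = (29.3 − 39.015)/(17.1 − 39.015) = 0.44329
t = −486.97 · ln(0.44329) = 396.16 min.

396 min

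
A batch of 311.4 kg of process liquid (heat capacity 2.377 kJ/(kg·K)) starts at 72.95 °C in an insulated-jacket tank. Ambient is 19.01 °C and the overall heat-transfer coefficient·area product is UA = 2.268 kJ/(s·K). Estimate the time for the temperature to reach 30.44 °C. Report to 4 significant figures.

Lumped-capacitance energy balance: M c_p dT/dt = UA(T_amb − T).
τ = M c_p/UA = 326.366 s; T_ss = T_amb = 19.0100 °C.
T(t) = T_ss + (T₀ − T_ss)e^(−t/τ); set T = 30.44:
t = −τ ln[(T − T_ss)/(T₀ − T_ss)] = −326.366 · ln(0.211902) = 506.399 s.

506.4 s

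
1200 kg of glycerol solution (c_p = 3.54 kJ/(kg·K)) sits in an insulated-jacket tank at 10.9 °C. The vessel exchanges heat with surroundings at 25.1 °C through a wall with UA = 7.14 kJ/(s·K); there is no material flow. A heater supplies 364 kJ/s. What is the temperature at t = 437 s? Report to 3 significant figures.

M c_p dT/dt = −UA(T − T_amb) + Q̇.
dT/dt = (T_ss − T)/τ with T_ss = T_amb + Q̇/UA = 25.1 + 364/7.14 = 76.080 °C, τ = M c_p/UA = 1200·3.54/7.14 = 594.96 s.
Solution: T(t) = T_ss + (T₀ − T_ss) e^(−t/τ).
T(437) = 76.080 + (-65.180)·0.47974 = 44.811 °C.

44.8 °C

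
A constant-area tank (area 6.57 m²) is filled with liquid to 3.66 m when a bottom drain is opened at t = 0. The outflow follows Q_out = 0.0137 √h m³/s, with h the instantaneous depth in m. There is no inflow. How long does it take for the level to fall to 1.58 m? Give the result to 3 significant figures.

629 s

A dh/dt = −Q_out = −0.0137 √h.
∫ h^(−1/2) dh = −(0.0137/A) ∫ dt, giving 2√h = 2√h₀ − (0.0137/A) t.
t = 2A(√h₀ − √h)/0.0137 = 2·6.57·(√3.66 − √1.58)/0.0137
  = 13.140 × (1.9131 − 1.2570) / 0.0137 = 629.31 s.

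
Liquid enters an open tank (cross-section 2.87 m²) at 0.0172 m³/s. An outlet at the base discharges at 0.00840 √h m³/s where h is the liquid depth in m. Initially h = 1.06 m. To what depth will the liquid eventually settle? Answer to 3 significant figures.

4.19 m

Level balance: A dh/dt = 0.0172 − 0.00840 √h. Setting dh/dt = 0:
Q_in = 0.00840 √h_ss ⇒ √h_ss = 0.0172/0.00840 = 2.0476.
h_ss = 2.0476² = 4.1927 m. (Since h₀ = 1.06 m < h_ss, the level will rise toward this value.)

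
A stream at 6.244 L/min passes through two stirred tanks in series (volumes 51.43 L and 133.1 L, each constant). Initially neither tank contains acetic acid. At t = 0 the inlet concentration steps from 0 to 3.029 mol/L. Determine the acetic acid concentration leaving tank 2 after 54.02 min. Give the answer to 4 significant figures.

2.640 mol/L

Time constants: τᵢ = Vᵢ/Q for each well-mixed tank.
τ₁ = 51.43/6.244 = 8.23671 min; τ₂ = 133.1/6.244 = 21.3165 min.
Solving the cascade with C₁(0)=C₂(0)=0 gives C₂(t) = C_in[1 − (τ₁ e^(−t/τ₁) − τ₂ e^(−t/τ₂))/(τ₁ − τ₂)].
At t = 54.02: e^(−t/τ₁) = 0.00141809, e^(−t/τ₂) = 0.0793258.
C₂ = 3.029·[1 − (8.23671·0.00141809 − 21.3165·0.0793258)/(-13.0798)] = 3.029·0.871613 = 2.64012 mol/L.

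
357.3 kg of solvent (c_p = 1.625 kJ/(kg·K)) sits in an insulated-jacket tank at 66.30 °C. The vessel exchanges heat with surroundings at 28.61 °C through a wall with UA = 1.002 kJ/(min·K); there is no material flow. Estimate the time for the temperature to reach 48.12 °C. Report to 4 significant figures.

381.6 min

Energy balance: M c_p dT/dt = −UA(T − T_amb).
τ = M c_p/UA = 579.454 min; T_ss = T_amb = 28.6100 °C.
T(t) = T_ss + (T₀ − T_ss)e^(−t/τ); set T = 48.12:
t = −τ ln[(T − T_ss)/(T₀ − T_ss)] = −579.454 · ln(0.517644) = 381.551 min.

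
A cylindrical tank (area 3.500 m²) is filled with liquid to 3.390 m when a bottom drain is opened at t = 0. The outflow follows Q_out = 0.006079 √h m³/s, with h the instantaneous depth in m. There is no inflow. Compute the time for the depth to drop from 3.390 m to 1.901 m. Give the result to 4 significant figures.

A dh/dt = −Q_out = −0.006079 √h.
∫ h^(−1/2) dh = −(0.006079/A) ∫ dt, giving 2√h = 2√h₀ − (0.006079/A) t.
t = 2A(√h₀ − √h)/0.006079 = 2·3.500·(√3.390 − √1.901)/0.006079
  = 7.00000 × (1.84120 − 1.37877) / 0.006079 = 532.488 s.

532.5 s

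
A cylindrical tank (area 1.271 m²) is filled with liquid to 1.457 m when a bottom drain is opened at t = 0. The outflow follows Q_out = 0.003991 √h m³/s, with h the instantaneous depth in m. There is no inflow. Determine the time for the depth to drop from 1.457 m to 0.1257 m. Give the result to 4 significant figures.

543.0 s

A dh/dt = −Q_out = −0.003991 √h.
This is separable: 2 d(√h)/dt = −0.003991/A, so √h = √h₀ − (0.003991/(2A)) t.
t = 2A(√h₀ − √h)/0.003991 = 2·1.271·(√1.457 − √0.1257)/0.003991
  = 2.54200 × (1.20706 − 0.354542) / 0.003991 = 542.999 s.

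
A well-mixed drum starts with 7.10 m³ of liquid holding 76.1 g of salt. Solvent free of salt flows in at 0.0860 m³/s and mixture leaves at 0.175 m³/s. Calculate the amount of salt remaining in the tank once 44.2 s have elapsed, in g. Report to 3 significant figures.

15.6 g

Total volume: dV/dt = Q_in − Q_out = -0.089000 m³/s, so V(t) = 7.10 − 0.089000 t and V(44.2) = 3.1662 m³.
Solute balance: dm/dt = 0 − Q_out C = −Q_out m/V(t).
Separate: dm/m = −Q_out dt/V(t) ⇒ ln(m/m₀) = −(Q_out/(Q_in−Q_out)) ln(V/V₀).
m = m₀ (V₀/V)^(Q_out/(Q_in−Q_out)) = 76.1 × (7.10/3.1662)^(-1.9663) = 15.551 g.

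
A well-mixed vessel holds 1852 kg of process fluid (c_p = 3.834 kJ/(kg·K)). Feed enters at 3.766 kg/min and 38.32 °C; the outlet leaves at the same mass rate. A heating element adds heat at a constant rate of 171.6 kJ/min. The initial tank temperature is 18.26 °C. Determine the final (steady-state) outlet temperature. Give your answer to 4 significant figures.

First-law balance (no shaft work): M c_p dT/dt = ṁ c_p (T_in − T) + 171.6.
At steady state dT/dt = 0 ⇒ T_ss = T_in + Q̇/(ṁ c_p) = 38.32 + 171.6/(3.766·3.834) = 50.2046 °C.

50.20 °C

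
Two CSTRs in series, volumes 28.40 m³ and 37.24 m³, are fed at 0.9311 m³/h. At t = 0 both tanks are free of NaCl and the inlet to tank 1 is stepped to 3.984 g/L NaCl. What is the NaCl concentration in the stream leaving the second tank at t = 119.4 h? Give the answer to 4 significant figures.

Time constants: τᵢ = Vᵢ/Q for each well-mixed tank.
τ₁ = 28.40/0.9311 = 30.5016 h; τ₂ = 37.24/0.9311 = 39.9957 h.
Tank 1: C₁ = C_in(1 − e^(−t/τ₁)). Tank 2 (τ₁ ≠ τ₂): C₂ = C_in[1 − (τ₁ e^(−t/τ₁) − τ₂ e^(−t/τ₂))/(τ₁ − τ₂)].
At t = 119.4: e^(−t/τ₁) = 0.0199494, e^(−t/τ₂) = 0.0505233.
C₂ = 3.984·[1 − (30.5016·0.0199494 − 39.9957·0.0505233)/(-9.49415)] = 3.984·0.851253 = 3.39139 g/L.

3.391 g/L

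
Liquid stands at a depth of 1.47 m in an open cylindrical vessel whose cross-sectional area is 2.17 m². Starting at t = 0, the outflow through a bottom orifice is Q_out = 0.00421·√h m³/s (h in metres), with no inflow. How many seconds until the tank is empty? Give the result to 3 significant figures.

Unsteady balance on liquid volume: A dh/dt = −0.00421 √h.
This is separable: 2 d(√h)/dt = −0.00421/A, so √h = √h₀ − (0.00421/(2A)) t.
Set h = 0: 2√h₀ = (0.00421/A) t_empty ⇒ t_empty = 2A√h₀/0.00421.
t_empty = 2·2.17·√1.47/0.00421 = 4.3400·1.2124/0.00421 = 1249.9 s.

1250 s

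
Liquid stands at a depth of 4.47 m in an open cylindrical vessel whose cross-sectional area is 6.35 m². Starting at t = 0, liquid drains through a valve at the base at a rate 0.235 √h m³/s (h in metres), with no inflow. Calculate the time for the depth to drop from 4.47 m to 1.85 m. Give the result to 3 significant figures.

40.8 s

With no inflow, A dh/dt = −0.235 √h.
Separate and integrate: 2(√h − √h₀) = −(0.235/A) t.
t = 2A(√h₀ − √h)/0.235 = 2·6.35·(√4.47 − √1.85)/0.235
  = 12.700 × (2.1142 − 1.3601) / 0.235 = 40.753 s.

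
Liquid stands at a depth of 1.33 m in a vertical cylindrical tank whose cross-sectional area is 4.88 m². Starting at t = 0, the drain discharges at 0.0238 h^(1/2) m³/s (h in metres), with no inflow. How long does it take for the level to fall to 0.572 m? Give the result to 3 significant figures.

163 s

Mass balance (ρ constant): A dh/dt = −0.0238 √h.
Separate and integrate: 2(√h − √h₀) = −(0.0238/A) t.
t = 2A(√h₀ − √h)/0.0238 = 2·4.88·(√1.33 − √0.572)/0.0238
  = 9.7600 × (1.1533 − 0.75631) / 0.0238 = 162.78 s.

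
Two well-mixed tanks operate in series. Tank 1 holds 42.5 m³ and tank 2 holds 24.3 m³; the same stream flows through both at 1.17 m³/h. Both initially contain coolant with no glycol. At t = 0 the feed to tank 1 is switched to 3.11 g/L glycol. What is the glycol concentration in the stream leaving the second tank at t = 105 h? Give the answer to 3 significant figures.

2.73 g/L

Time constants: τᵢ = Vᵢ/Q for each well-mixed tank.
τ₁ = 42.5/1.17 = 36.325 h; τ₂ = 24.3/1.17 = 20.769 h.
Tank 1: C₁ = C_in(1 − e^(−t/τ₁)). Tank 2 (τ₁ ≠ τ₂): C₂ = C_in[1 − (τ₁ e^(−t/τ₁) − τ₂ e^(−t/τ₂))/(τ₁ − τ₂)].
At t = 105: e^(−t/τ₁) = 0.055544, e^(−t/τ₂) = 0.0063738.
C₂ = 3.11·[1 − (36.325·0.055544 − 20.769·0.0063738)/(15.556)] = 3.11·0.87881 = 2.7331 g/L.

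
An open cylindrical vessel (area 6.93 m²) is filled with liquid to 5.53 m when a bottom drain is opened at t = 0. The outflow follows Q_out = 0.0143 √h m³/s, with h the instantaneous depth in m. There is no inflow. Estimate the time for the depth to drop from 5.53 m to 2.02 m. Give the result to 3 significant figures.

With no inflow, A dh/dt = −0.0143 √h.
This is separable: 2 d(√h)/dt = −0.0143/A, so √h = √h₀ − (0.0143/(2A)) t.
t = 2A(√h₀ − √h)/0.0143 = 2·6.93·(√5.53 − √2.02)/0.0143
  = 13.860 × (2.3516 − 1.4213) / 0.0143 = 901.70 s.

902 s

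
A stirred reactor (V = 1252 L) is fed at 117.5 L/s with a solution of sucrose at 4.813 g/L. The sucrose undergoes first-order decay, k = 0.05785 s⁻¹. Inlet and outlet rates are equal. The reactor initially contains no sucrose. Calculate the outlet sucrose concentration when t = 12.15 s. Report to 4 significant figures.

2.506 g/L

Species balance: V dC/dt = Q C_in − Q C − k V C.
This is linear with rate a = Q/V + k = 0.151700 s⁻¹.
C_ss = Q C_in/(Q + kV) = 2.97759 g/L; C(t) = C_ss + (C₀ − C_ss) e^(−a t).
C(12.15) = 2.97759 + (-2.97759)·e^(−0.151700·12.15) = 2.97759 + (-2.97759)·0.158317 = 2.50618 g/L.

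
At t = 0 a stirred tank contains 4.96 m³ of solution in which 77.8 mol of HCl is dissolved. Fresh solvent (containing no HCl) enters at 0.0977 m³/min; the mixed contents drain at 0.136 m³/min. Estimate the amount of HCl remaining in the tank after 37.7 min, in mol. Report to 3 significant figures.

22.9 mol

Total volume: dV/dt = Q_in − Q_out = -0.038300 m³/min, so V(t) = 4.96 − 0.038300 t and V(37.7) = 3.5161 m³.
Species balance (pure solvent in): dm/dt = −Q_out · m/V(t).
Separate: dm/m = −Q_out dt/V(t) ⇒ ln(m/m₀) = −(Q_out/(Q_in−Q_out)) ln(V/V₀).
m = m₀ (V₀/V)^(Q_out/(Q_in−Q_out)) = 77.8 × (4.96/3.5161)^(-3.5509) = 22.930 mol.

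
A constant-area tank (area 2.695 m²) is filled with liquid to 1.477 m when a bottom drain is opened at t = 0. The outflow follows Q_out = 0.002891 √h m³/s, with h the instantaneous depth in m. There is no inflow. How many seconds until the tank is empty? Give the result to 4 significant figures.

With no inflow, A dh/dt = −0.002891 √h.
∫ h^(−1/2) dh = −(0.002891/A) ∫ dt, giving 2√h = 2√h₀ − (0.002891/A) t.
Set h = 0: 2√h₀ = (0.002891/A) t_empty ⇒ t_empty = 2A√h₀/0.002891.
t_empty = 2·2.695·√1.477/0.002891 = 5.39000·1.21532/0.002891 = 2265.85 s.

2266 s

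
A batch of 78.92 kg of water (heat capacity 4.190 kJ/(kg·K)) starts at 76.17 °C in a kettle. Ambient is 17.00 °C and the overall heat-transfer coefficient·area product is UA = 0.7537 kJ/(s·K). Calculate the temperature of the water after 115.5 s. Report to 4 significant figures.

M c_p dT/dt = −UA(T − T_amb).
dT/dt = (T_ss − T)/τ with T_ss = T_amb = 17.0000 °C, τ = M c_p/UA = 78.92·4.190/0.7537 = 438.735 s.
Solution: T(t) = T_ss + (T₀ − T_ss) e^(−t/τ).
T(115.5) = 17.0000 + (59.1700)·0.768545 = 62.4748 °C.

62.47 °C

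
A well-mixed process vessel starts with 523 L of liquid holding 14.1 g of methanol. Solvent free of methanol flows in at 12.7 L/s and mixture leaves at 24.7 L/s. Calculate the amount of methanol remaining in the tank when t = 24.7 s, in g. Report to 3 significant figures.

Let m(t) be the amount of methanol. Volume: V(t) = V₀ + (Q_in − Q_out) t = 523 − 12.000 t; V(24.7) = 226.60 L.
No methanol enters, so dm/dt = −Q_out · (m/V).
Separate: dm/m = −Q_out dt/V(t) ⇒ ln(m/m₀) = −(Q_out/(Q_in−Q_out)) ln(V/V₀).
m = m₀ (V₀/V)^(Q_out/(Q_in−Q_out)) = 14.1 × (523/226.60)^(-2.0583) = 2.5208 g.

2.52 g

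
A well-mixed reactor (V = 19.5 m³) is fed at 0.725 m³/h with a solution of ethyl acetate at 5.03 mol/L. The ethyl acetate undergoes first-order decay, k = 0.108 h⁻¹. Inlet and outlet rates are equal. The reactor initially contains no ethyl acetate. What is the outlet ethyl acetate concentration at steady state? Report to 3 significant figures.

V dC/dt = Q(C_in − C) − k V C.
Steady state (dC/dt = 0): C_ss = Q C_in/(Q + kV) = C_in/(1 + kV/Q).
C_ss = 0.725·5.03/(0.725 + 0.108·19.5) = 3.6467/2.8310 = 1.2881 mol/L.

1.29 mol/L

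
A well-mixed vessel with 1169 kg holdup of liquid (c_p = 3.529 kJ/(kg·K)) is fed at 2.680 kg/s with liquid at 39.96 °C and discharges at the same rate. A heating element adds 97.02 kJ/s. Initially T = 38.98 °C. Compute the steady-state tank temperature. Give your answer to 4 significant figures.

50.22 °C

Heat balance on the well-mixed liquid: M c_p dT/dt = ṁ c_p (T_in − T) + 97.02.
At steady state dT/dt = 0 ⇒ T_ss = T_in + Q̇/(ṁ c_p) = 39.96 + 97.02/(2.680·3.529) = 50.2183 °C.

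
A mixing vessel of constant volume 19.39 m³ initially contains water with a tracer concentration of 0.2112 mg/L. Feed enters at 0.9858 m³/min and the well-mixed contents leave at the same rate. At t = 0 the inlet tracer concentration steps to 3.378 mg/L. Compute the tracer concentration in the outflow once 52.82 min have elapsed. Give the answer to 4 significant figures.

3.162 mg/L

Unsteady species balance (constant V, well mixed): V dC/dt = Q(C_in − C).
Rewrite as dC/dt + C/τ = C_in/τ, τ = V/Q = 19.6693 min.
Integrating: C(t) = C_in + (C₀ − C_in) e^(−t/τ).
C(52.82) = 3.378 + (0.2112 − 3.378)·e^(−52.82/19.6693) = 3.378 + (-3.16680)·0.0681937 = 3.16204 mg/L.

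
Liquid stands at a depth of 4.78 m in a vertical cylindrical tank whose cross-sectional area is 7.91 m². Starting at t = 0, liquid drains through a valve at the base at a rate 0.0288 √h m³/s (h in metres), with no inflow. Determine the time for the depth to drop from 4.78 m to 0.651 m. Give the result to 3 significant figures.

758 s

With no inflow, A dh/dt = −0.0288 √h.
Separate and integrate: 2(√h − √h₀) = −(0.0288/A) t.
t = 2A(√h₀ − √h)/0.0288 = 2·7.91·(√4.78 − √0.651)/0.0288
  = 15.820 × (2.1863 − 0.80685) / 0.0288 = 757.75 s.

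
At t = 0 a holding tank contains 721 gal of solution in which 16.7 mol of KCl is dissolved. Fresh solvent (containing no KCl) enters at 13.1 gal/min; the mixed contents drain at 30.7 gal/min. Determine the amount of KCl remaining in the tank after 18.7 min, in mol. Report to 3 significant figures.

Let m(t) be the amount of KCl. Volume: V(t) = V₀ + (Q_in − Q_out) t = 721 − 17.600 t; V(18.7) = 391.88 gal.
No KCl enters, so dm/dt = −Q_out · (m/V).
Separate: dm/m = −Q_out dt/V(t) ⇒ ln(m/m₀) = −(Q_out/(Q_in−Q_out)) ln(V/V₀).
m = m₀ (V₀/V)^(Q_out/(Q_in−Q_out)) = 16.7 × (721/391.88)^(-1.7443) = 5.7657 mol.

5.77 mol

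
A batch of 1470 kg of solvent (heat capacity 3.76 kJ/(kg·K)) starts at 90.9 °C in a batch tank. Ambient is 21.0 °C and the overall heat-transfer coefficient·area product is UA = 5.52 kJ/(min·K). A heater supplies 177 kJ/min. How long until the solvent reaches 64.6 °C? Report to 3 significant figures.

1190 min

M c_p dT/dt = −UA(T − T_amb) + Q̇.
τ = M c_p/UA = 1001.3 min; T_ss = T_amb + Q̇/UA = 21.0 + 177/5.52 = 53.065 °C.
T(t) = T_ss + (T₀ − T_ss)e^(−t/τ); set T = 64.6:
t = −τ ln[(T − T_ss)/(T₀ − T_ss)] = −1001.3 · ln(0.30487) = 1189.4 min.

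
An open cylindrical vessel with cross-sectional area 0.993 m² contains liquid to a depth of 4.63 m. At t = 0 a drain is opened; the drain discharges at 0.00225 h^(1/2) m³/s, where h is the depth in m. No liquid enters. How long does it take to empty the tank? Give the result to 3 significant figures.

With no inflow, A dh/dt = −0.00225 √h.
This is separable: 2 d(√h)/dt = −0.00225/A, so √h = √h₀ − (0.00225/(2A)) t.
Tank is empty when √h = 0: t_empty = 2A√h₀/0.00225.
t_empty = 2·0.993·√4.63/0.00225 = 1.9860·2.1517/0.00225 = 1899.3 s.

1900 s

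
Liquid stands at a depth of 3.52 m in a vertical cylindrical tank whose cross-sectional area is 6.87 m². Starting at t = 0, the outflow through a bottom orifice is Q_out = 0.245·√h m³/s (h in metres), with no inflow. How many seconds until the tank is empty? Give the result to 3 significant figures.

105 s

Accumulation of liquid (constant cross-section A): A dh/dt = −0.245 √h.
∫ h^(−1/2) dh = −(0.245/A) ∫ dt, giving 2√h = 2√h₀ − (0.245/A) t.
Set h = 0: 2√h₀ = (0.245/A) t_empty ⇒ t_empty = 2A√h₀/0.245.
t_empty = 2·6.87·√3.52/0.245 = 13.740·1.8762/0.245 = 105.22 s.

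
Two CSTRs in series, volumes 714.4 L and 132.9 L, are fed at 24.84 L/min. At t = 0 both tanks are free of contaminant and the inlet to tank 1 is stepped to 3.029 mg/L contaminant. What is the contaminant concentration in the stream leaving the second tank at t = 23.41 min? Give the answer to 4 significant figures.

Each tank obeys Vᵢ dCᵢ/dt = Q(Cᵢ₋₁ − Cᵢ), so τᵢ = Vᵢ/Q.
τ₁ = 714.4/24.84 = 28.7601 min; τ₂ = 132.9/24.84 = 5.35024 min.
Solving the cascade with C₁(0)=C₂(0)=0 gives C₂(t) = C_in[1 − (τ₁ e^(−t/τ₁) − τ₂ e^(−t/τ₂))/(τ₁ − τ₂)].
At t = 23.41: e^(−t/τ₁) = 0.443093, e^(−t/τ₂) = 0.0125818.
C₂ = 3.029·[1 − (28.7601·0.443093 − 5.35024·0.0125818)/(23.4098)] = 3.029·0.458515 = 1.38884 mg/L.

1.389 mg/L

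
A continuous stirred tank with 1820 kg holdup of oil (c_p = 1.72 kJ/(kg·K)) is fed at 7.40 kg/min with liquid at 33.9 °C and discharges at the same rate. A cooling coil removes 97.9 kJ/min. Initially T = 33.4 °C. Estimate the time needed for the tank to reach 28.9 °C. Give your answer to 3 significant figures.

242 min

First-law balance (no shaft work): M c_p dT/dt = ṁ c_p (T_in − T) − 97.9.
τ = M/ṁ = 245.95 min; T_ss = T_in − Q̇/(ṁ c_p) = 26.208 °C.
T(t) = T_ss + (T₀ − T_ss) e^(−t/τ). Set T = 28.9:
e^(−t/τ) = (28.9 − 26.208)/(33.4 − 26.208) = 0.37428
t = −245.95 · ln(0.37428) = 241.70 min.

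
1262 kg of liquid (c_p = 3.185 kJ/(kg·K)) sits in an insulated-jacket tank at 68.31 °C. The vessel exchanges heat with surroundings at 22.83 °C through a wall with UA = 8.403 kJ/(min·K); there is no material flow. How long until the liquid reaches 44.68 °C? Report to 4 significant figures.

350.7 min

Lumped-capacitance energy balance: M c_p dT/dt = UA(T_amb − T).
τ = M c_p/UA = 478.337 min; T_ss = T_amb = 22.8300 °C.
T(t) = T_ss + (T₀ − T_ss)e^(−t/τ); set T = 44.68:
t = −τ ln[(T − T_ss)/(T₀ − T_ss)] = −478.337 · ln(0.480431) = 350.656 min.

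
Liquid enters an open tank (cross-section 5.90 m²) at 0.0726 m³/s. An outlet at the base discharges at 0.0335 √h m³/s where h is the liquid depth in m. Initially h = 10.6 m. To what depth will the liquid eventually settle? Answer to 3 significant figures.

4.70 m

Mass balance (ρ constant): A dh/dt = Q_in − 0.0335 √h. At steady state dh/dt = 0:
Q_in = 0.0335 √h_ss ⇒ √h_ss = 0.0726/0.0335 = 2.1672.
h_ss = 2.1672² = 4.6966 m. (Since h₀ = 10.6 m > h_ss, the level will fall toward this value.)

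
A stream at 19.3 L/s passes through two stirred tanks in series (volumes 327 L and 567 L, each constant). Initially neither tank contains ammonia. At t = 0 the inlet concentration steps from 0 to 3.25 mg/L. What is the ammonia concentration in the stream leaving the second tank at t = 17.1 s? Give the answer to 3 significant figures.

Time constants: τᵢ = Vᵢ/Q for each well-mixed tank.
τ₁ = 327/19.3 = 16.943 s; τ₂ = 567/19.3 = 29.378 s.
Tank 1: C₁ = C_in(1 − e^(−t/τ₁)). Tank 2 (τ₁ ≠ τ₂): C₂ = C_in[1 − (τ₁ e^(−t/τ₁) − τ₂ e^(−t/τ₂))/(τ₁ − τ₂)].
At t = 17.1: e^(−t/τ₁) = 0.36449, e^(−t/τ₂) = 0.55874.
C₂ = 3.25·[1 − (16.943·0.36449 − 29.378·0.55874)/(-12.435)] = 3.25·0.17658 = 0.57388 mg/L.

0.574 mg/L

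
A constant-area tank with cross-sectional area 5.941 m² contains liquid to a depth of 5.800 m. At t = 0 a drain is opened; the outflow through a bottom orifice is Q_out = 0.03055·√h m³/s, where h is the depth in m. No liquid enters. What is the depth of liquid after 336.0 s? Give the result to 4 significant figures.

2.385 m

Unsteady balance on liquid volume: A dh/dt = −0.03055 √h.
∫ h^(−1/2) dh = −(0.03055/A) ∫ dt, giving 2√h = 2√h₀ − (0.03055/A) t.
√h = √5.800 − 0.03055·336.0/(2·5.941) = 2.40832 − 0.863895 = 1.54442.
h = 1.54442² = 2.38525 m.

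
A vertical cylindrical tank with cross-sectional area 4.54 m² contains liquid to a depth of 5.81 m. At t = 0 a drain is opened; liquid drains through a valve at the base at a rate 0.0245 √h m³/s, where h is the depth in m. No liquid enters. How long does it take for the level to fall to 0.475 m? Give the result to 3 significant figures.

638 s

Accumulation of liquid (constant cross-section A): A dh/dt = −0.0245 √h.
This is separable: 2 d(√h)/dt = −0.0245/A, so √h = √h₀ − (0.0245/(2A)) t.
t = 2A(√h₀ − √h)/0.0245 = 2·4.54·(√5.81 − √0.475)/0.0245
  = 9.0800 × (2.4104 − 0.68920) / 0.0245 = 637.89 s.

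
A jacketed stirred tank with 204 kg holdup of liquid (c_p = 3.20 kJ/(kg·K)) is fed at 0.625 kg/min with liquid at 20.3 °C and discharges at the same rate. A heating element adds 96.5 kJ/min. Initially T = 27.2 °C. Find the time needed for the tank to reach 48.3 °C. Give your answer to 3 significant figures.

Heat balance on the well-mixed liquid: M c_p dT/dt = ṁ c_p (T_in − T) + 96.5.
τ = M/ṁ = 326.40 min; T_ss = T_in + Q̇/(ṁ c_p) = 68.550 °C.
T(t) = T_ss + (T₀ − T_ss) e^(−t/τ). Set T = 48.3:
e^(−t/τ) = (48.3 − 68.550)/(27.2 − 68.550) = 0.48972
t = −326.40 · ln(0.48972) = 233.02 min.

233 min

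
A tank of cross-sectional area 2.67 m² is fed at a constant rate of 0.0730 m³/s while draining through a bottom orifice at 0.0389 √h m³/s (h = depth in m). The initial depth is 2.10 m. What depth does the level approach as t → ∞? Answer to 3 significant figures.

Accumulation of liquid (constant cross-section A): A dh/dt = Q_in − 0.0389 √h. At steady state dh/dt = 0:
Q_in = 0.0389 √h_ss ⇒ √h_ss = 0.0730/0.0389 = 1.8766.
h_ss = 1.8766² = 3.5217 m. (Since h₀ = 2.10 m < h_ss, the level will rise toward this value.)

3.52 m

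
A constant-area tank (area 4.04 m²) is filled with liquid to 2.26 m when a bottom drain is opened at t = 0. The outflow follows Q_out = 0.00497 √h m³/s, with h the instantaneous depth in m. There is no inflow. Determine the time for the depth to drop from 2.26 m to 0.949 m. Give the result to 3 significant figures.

A dh/dt = −Q_out = −0.00497 √h.
∫ h^(−1/2) dh = −(0.00497/A) ∫ dt, giving 2√h = 2√h₀ − (0.00497/A) t.
t = 2A(√h₀ − √h)/0.00497 = 2·4.04·(√2.26 − √0.949)/0.00497
  = 8.0800 × (1.5033 − 0.97417) / 0.00497 = 860.29 s.

860 s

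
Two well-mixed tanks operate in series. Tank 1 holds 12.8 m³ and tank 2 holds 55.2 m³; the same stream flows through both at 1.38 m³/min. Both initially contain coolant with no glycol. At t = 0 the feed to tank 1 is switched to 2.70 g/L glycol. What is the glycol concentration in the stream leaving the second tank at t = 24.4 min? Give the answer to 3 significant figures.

0.849 g/L

Time constants: τᵢ = Vᵢ/Q for each well-mixed tank.
τ₁ = 12.8/1.38 = 9.2754 min; τ₂ = 55.2/1.38 = 40.000 min.
Tank 1: C₁ = C_in(1 − e^(−t/τ₁)). Tank 2 (τ₁ ≠ τ₂): C₂ = C_in[1 − (τ₁ e^(−t/τ₁) − τ₂ e^(−t/τ₂))/(τ₁ − τ₂)].
At t = 24.4: e^(−t/τ₁) = 0.072033, e^(−t/τ₂) = 0.54335.
C₂ = 2.70·[1 − (9.2754·0.072033 − 40.000·0.54335)/(-30.725)] = 2.70·0.31436 = 0.84878 g/L.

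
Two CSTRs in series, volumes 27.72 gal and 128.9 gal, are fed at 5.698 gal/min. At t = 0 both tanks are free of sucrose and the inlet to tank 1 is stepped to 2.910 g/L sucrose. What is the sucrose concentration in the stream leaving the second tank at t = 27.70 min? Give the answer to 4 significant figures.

1.823 g/L

Species balance on tank i: dCᵢ/dt = (Cᵢ₋₁ − Cᵢ)/τᵢ with τᵢ = Vᵢ/Q.
τ₁ = 27.72/5.698 = 4.86486 min; τ₂ = 128.9/5.698 = 22.6220 min.
Tank 1: C₁ = C_in(1 − e^(−t/τ₁)). Tank 2 (τ₁ ≠ τ₂): C₂ = C_in[1 − (τ₁ e^(−t/τ₁) − τ₂ e^(−t/τ₂))/(τ₁ − τ₂)].
At t = 27.70: e^(−t/τ₁) = 0.00336648, e^(−t/τ₂) = 0.293912.
C₂ = 2.910·[1 − (4.86486·0.00336648 − 22.6220·0.293912)/(-17.7571)] = 2.910·0.626487 = 1.82308 g/L.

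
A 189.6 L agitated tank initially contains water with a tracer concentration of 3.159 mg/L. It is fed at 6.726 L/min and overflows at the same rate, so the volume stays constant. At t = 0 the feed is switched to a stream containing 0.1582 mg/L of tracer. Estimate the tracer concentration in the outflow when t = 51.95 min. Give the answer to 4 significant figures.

0.6334 mg/L

Accumulation = in − out for the solute gives V dC/dt = Q(C_in − C).
So dC/dt = (C_in − C)/τ with τ = V/Q = 189.6/6.726 = 28.1891 min.
C approaches C_in exponentially: C(t) = C_in + (C₀ − C_in) e^(−t/τ).
C(51.95) = 0.1582 + (3.159 − 0.1582)·e^(−51.95/28.1891) = 0.1582 + (3.00080)·0.158356 = 0.633395 mg/L.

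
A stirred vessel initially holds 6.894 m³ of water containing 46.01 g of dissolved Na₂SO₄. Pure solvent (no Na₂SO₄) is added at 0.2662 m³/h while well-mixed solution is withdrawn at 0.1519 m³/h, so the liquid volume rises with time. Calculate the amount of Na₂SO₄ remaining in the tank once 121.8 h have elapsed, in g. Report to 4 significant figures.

Total volume: dV/dt = Q_in − Q_out = 0.114300 m³/h, so V(t) = 6.894 + 0.114300 t and V(121.8) = 20.8157 m³.
No Na₂SO₄ enters, so dm/dt = −Q_out · (m/V).
dm/m = −Q_out dt/(V₀ + 0.114300 t); integrating gives ln(m/m₀) = −(Q_out/(Q_in−Q_out)) ln(V/V₀).
m = m₀ (V₀/V)^(Q_out/(Q_in−Q_out)) = 46.01 × (6.894/20.8157)^(1.32896) = 10.5939 g.

10.59 g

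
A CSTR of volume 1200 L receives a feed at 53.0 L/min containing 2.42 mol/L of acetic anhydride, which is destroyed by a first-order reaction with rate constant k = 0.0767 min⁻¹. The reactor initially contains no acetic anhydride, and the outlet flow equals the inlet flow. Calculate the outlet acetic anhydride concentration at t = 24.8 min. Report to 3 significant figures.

Accumulation = in − out − consumed: V dC/dt = Q C_in − Q C − k V C.
dC/dt = (Q/V) C_in − (Q/V + k) C; effective rate a = Q/V + k = 0.044167 + 0.0767 = 0.12087 min⁻¹.
C_ss = Q C_in/(Q + kV) = 0.88431 mol/L; C(t) = C_ss + (C₀ − C_ss) e^(−a t).
C(24.8) = 0.88431 + (-0.88431)·e^(−0.12087·24.8) = 0.88431 + (-0.88431)·0.049912 = 0.84017 mol/L.

0.840 mol/L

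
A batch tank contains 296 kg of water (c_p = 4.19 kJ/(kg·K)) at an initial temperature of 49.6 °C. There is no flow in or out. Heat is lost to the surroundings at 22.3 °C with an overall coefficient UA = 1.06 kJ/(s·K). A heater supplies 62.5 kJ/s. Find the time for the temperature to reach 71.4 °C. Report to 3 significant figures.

Lumped-capacitance energy balance: M c_p dT/dt = UA(T_amb − T) + Q̇.
τ = M c_p/UA = 1170.0 s; T_ss = T_amb + Q̇/UA = 22.3 + 62.5/1.06 = 81.262 °C.
T(t) = T_ss + (T₀ − T_ss)e^(−t/τ); set T = 71.4:
t = −τ ln[(T − T_ss)/(T₀ − T_ss)] = −1170.0 · ln(0.31148) = 1364.7 s.

1360 s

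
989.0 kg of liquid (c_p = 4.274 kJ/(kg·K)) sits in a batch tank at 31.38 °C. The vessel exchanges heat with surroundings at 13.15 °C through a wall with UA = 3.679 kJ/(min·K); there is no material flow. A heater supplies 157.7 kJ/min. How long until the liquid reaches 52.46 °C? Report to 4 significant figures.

2224 min

M c_p dT/dt = −UA(T − T_amb) + Q̇.
τ = M c_p/UA = 1148.95 min; T_ss = T_amb + Q̇/UA = 13.15 + 157.7/3.679 = 56.0149 °C.
T(t) = T_ss + (T₀ − T_ss)e^(−t/τ); set T = 52.46:
t = −τ ln[(T − T_ss)/(T₀ − T_ss)] = −1148.95 · ln(0.144304) = 2224.18 min.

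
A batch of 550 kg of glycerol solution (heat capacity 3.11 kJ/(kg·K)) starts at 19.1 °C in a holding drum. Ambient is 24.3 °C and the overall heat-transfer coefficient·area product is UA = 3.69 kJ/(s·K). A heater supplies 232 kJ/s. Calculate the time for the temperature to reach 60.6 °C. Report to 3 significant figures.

Energy balance: M c_p dT/dt = −UA(T − T_amb) + Q̇.
τ = M c_p/UA = 463.55 s; T_ss = T_amb + Q̇/UA = 24.3 + 232/3.69 = 87.173 °C.
T(t) = T_ss + (T₀ − T_ss)e^(−t/τ); set T = 60.6:
t = −τ ln[(T − T_ss)/(T₀ − T_ss)] = −463.55 · ln(0.39036) = 436.06 s.

436 s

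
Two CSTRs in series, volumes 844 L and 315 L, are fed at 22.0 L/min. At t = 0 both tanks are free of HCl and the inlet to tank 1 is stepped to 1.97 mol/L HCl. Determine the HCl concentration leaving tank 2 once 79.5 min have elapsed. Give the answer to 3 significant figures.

1.58 mol/L

Each tank obeys Vᵢ dCᵢ/dt = Q(Cᵢ₋₁ − Cᵢ), so τᵢ = Vᵢ/Q.
τ₁ = 844/22.0 = 38.364 min; τ₂ = 315/22.0 = 14.318 min.
Solving the cascade with C₁(0)=C₂(0)=0 gives C₂(t) = C_in[1 − (τ₁ e^(−t/τ₁) − τ₂ e^(−t/τ₂))/(τ₁ − τ₂)].
At t = 79.5: e^(−t/τ₁) = 0.12590, e^(−t/τ₂) = 0.0038782.
C₂ = 1.97·[1 − (38.364·0.12590 − 14.318·0.0038782)/(24.045)] = 1.97·0.80144 = 1.5788 mol/L.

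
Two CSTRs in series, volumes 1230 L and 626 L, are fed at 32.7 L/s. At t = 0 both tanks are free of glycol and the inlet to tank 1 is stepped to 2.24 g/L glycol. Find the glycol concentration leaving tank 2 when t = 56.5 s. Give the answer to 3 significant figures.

1.35 g/L

Each tank obeys Vᵢ dCᵢ/dt = Q(Cᵢ₋₁ − Cᵢ), so τᵢ = Vᵢ/Q.
τ₁ = 1230/32.7 = 37.615 s; τ₂ = 626/32.7 = 19.144 s.
Tank 1: C₁ = C_in(1 − e^(−t/τ₁)). Tank 2 (τ₁ ≠ τ₂): C₂ = C_in[1 − (τ₁ e^(−t/τ₁) − τ₂ e^(−t/τ₂))/(τ₁ − τ₂)].
At t = 56.5: e^(−t/τ₁) = 0.22267, e^(−t/τ₂) = 0.052269.
C₂ = 2.24·[1 − (37.615·0.22267 − 19.144·0.052269)/(18.471)] = 2.24·0.60073 = 1.3456 g/L.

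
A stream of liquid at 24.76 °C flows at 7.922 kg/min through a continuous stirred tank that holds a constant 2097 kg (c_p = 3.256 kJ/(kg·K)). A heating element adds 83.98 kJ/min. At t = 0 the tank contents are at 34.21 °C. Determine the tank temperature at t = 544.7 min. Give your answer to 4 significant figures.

28.81 °C

Heat balance on the well-mixed liquid: M c_p dT/dt = ṁ c_p (T_in − T) + 83.98.
Rearrange: dT/dt = (T_ss − T)/τ with τ = M/ṁ = 264.706 min and T_ss = T_in + Q̇/(ṁ c_p) = 28.0158 °C.
Solution: T(t) = T_ss + (T₀ − T_ss) e^(−t/τ).
T(544.7) = 28.0158 + (6.19421)·e^(−544.7/264.706) = 28.0158 + (6.19421)·0.127740 = 28.8070 °C.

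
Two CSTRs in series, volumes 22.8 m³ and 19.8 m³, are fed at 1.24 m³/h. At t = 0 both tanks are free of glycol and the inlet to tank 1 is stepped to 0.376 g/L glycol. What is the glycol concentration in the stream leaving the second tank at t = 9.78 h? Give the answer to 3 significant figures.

Time constants: τᵢ = Vᵢ/Q for each well-mixed tank.
τ₁ = 22.8/1.24 = 18.387 h; τ₂ = 19.8/1.24 = 15.968 h.
Tank 1: C₁ = C_in(1 − e^(−t/τ₁)). Tank 2 (τ₁ ≠ τ₂): C₂ = C_in[1 − (τ₁ e^(−t/τ₁) − τ₂ e^(−t/τ₂))/(τ₁ − τ₂)].
At t = 9.78: e^(−t/τ₁) = 0.58749, e^(−t/τ₂) = 0.54200.
C₂ = 0.376·[1 − (18.387·0.58749 − 15.968·0.54200)/(2.4194)] = 0.376·0.11229 = 0.042220 g/L.

0.0422 g/L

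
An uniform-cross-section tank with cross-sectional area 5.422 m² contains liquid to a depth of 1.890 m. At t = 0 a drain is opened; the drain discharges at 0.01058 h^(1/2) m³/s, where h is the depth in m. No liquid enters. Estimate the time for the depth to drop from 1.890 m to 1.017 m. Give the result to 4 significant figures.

Mass balance (ρ constant): A dh/dt = −0.01058 √h.
Separate and integrate: 2(√h − √h₀) = −(0.01058/A) t.
t = 2A(√h₀ − √h)/0.01058 = 2·5.422·(√1.890 − √1.017)/0.01058
  = 10.8440 × (1.37477 − 1.00846) / 0.01058 = 375.449 s.

375.4 s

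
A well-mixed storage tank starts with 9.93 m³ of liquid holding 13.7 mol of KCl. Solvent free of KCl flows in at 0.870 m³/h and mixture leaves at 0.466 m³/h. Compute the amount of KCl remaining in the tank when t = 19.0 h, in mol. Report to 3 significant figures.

Total volume: dV/dt = Q_in − Q_out = 0.40400 m³/h, so V(t) = 9.93 + 0.40400 t and V(19.0) = 17.606 m³.
Species balance (pure solvent in): dm/dt = −Q_out · m/V(t).
dm/m = −Q_out dt/(V₀ + 0.40400 t); integrating gives ln(m/m₀) = −(Q_out/(Q_in−Q_out)) ln(V/V₀).
m = m₀ (V₀/V)^(Q_out/(Q_in−Q_out)) = 13.7 × (9.93/17.606)^(1.1535) = 7.0769 mol.

7.08 mol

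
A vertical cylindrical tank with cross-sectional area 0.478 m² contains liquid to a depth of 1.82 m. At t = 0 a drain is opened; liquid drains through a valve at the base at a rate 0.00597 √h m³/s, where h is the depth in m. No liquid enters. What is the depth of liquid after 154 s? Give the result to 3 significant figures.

A dh/dt = −Q_out = −0.00597 √h.
∫ h^(−1/2) dh = −(0.00597/A) ∫ dt, giving 2√h = 2√h₀ − (0.00597/A) t.
√h = √1.82 − 0.00597·154/(2·0.478) = 1.3491 − 0.96169 = 0.38738.
h = 0.38738² = 0.15006 m.

0.150 m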